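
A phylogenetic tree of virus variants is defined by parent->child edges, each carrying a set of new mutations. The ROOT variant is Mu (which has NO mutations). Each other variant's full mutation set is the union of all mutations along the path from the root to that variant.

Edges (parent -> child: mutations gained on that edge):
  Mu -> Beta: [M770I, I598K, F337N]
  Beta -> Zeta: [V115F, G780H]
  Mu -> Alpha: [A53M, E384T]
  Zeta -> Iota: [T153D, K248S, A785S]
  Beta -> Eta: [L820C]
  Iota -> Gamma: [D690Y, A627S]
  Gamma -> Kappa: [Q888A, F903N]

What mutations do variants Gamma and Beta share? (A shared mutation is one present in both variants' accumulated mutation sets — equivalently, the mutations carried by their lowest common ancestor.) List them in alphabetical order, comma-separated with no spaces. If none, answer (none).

Accumulating mutations along path to Gamma:
  At Mu: gained [] -> total []
  At Beta: gained ['M770I', 'I598K', 'F337N'] -> total ['F337N', 'I598K', 'M770I']
  At Zeta: gained ['V115F', 'G780H'] -> total ['F337N', 'G780H', 'I598K', 'M770I', 'V115F']
  At Iota: gained ['T153D', 'K248S', 'A785S'] -> total ['A785S', 'F337N', 'G780H', 'I598K', 'K248S', 'M770I', 'T153D', 'V115F']
  At Gamma: gained ['D690Y', 'A627S'] -> total ['A627S', 'A785S', 'D690Y', 'F337N', 'G780H', 'I598K', 'K248S', 'M770I', 'T153D', 'V115F']
Mutations(Gamma) = ['A627S', 'A785S', 'D690Y', 'F337N', 'G780H', 'I598K', 'K248S', 'M770I', 'T153D', 'V115F']
Accumulating mutations along path to Beta:
  At Mu: gained [] -> total []
  At Beta: gained ['M770I', 'I598K', 'F337N'] -> total ['F337N', 'I598K', 'M770I']
Mutations(Beta) = ['F337N', 'I598K', 'M770I']
Intersection: ['A627S', 'A785S', 'D690Y', 'F337N', 'G780H', 'I598K', 'K248S', 'M770I', 'T153D', 'V115F'] ∩ ['F337N', 'I598K', 'M770I'] = ['F337N', 'I598K', 'M770I']

Answer: F337N,I598K,M770I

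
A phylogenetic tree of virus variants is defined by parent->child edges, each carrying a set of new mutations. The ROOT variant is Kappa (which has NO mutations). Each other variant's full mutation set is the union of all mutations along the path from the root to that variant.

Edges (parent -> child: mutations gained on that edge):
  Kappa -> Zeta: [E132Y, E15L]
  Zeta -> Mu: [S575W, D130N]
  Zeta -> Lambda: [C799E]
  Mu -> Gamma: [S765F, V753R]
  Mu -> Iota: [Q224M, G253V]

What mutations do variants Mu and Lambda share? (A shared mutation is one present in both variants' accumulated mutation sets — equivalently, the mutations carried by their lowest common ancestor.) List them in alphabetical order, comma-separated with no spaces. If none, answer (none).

Accumulating mutations along path to Mu:
  At Kappa: gained [] -> total []
  At Zeta: gained ['E132Y', 'E15L'] -> total ['E132Y', 'E15L']
  At Mu: gained ['S575W', 'D130N'] -> total ['D130N', 'E132Y', 'E15L', 'S575W']
Mutations(Mu) = ['D130N', 'E132Y', 'E15L', 'S575W']
Accumulating mutations along path to Lambda:
  At Kappa: gained [] -> total []
  At Zeta: gained ['E132Y', 'E15L'] -> total ['E132Y', 'E15L']
  At Lambda: gained ['C799E'] -> total ['C799E', 'E132Y', 'E15L']
Mutations(Lambda) = ['C799E', 'E132Y', 'E15L']
Intersection: ['D130N', 'E132Y', 'E15L', 'S575W'] ∩ ['C799E', 'E132Y', 'E15L'] = ['E132Y', 'E15L']

Answer: E132Y,E15L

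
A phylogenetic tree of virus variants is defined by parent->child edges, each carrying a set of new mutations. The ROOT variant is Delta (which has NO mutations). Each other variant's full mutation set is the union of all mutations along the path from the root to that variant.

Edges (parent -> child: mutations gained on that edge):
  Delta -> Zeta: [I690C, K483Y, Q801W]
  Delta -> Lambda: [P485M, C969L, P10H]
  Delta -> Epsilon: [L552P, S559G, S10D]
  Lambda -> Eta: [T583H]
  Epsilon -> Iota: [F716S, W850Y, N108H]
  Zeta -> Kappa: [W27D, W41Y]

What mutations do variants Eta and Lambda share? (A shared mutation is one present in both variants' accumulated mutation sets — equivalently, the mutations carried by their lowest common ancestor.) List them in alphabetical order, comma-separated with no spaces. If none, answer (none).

Accumulating mutations along path to Eta:
  At Delta: gained [] -> total []
  At Lambda: gained ['P485M', 'C969L', 'P10H'] -> total ['C969L', 'P10H', 'P485M']
  At Eta: gained ['T583H'] -> total ['C969L', 'P10H', 'P485M', 'T583H']
Mutations(Eta) = ['C969L', 'P10H', 'P485M', 'T583H']
Accumulating mutations along path to Lambda:
  At Delta: gained [] -> total []
  At Lambda: gained ['P485M', 'C969L', 'P10H'] -> total ['C969L', 'P10H', 'P485M']
Mutations(Lambda) = ['C969L', 'P10H', 'P485M']
Intersection: ['C969L', 'P10H', 'P485M', 'T583H'] ∩ ['C969L', 'P10H', 'P485M'] = ['C969L', 'P10H', 'P485M']

Answer: C969L,P10H,P485M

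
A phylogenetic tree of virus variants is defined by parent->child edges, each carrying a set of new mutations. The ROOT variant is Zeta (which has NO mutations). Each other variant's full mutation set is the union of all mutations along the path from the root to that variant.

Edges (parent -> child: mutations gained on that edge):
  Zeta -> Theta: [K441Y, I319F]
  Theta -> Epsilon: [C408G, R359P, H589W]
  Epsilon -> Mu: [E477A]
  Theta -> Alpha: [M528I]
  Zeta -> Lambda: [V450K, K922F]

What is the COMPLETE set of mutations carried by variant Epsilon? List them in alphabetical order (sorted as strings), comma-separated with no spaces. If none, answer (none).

At Zeta: gained [] -> total []
At Theta: gained ['K441Y', 'I319F'] -> total ['I319F', 'K441Y']
At Epsilon: gained ['C408G', 'R359P', 'H589W'] -> total ['C408G', 'H589W', 'I319F', 'K441Y', 'R359P']

Answer: C408G,H589W,I319F,K441Y,R359P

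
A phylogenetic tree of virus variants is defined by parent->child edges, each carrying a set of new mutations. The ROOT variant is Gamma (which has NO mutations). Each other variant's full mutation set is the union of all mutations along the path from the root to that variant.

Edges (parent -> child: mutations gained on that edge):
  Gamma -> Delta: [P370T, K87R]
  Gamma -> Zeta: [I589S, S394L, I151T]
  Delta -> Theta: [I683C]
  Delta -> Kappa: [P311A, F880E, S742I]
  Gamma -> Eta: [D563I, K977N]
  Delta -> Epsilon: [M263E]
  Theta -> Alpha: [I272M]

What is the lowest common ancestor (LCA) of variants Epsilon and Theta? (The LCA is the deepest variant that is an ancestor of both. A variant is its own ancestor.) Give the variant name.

Path from root to Epsilon: Gamma -> Delta -> Epsilon
  ancestors of Epsilon: {Gamma, Delta, Epsilon}
Path from root to Theta: Gamma -> Delta -> Theta
  ancestors of Theta: {Gamma, Delta, Theta}
Common ancestors: {Gamma, Delta}
Walk up from Theta: Theta (not in ancestors of Epsilon), Delta (in ancestors of Epsilon), Gamma (in ancestors of Epsilon)
Deepest common ancestor (LCA) = Delta

Answer: Delta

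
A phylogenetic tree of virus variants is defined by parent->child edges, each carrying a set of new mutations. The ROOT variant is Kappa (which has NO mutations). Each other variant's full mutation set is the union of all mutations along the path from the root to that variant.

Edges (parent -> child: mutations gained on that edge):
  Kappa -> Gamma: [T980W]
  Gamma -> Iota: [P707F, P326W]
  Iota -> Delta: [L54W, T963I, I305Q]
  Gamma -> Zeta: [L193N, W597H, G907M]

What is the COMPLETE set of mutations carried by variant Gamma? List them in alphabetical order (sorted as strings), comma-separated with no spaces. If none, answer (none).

At Kappa: gained [] -> total []
At Gamma: gained ['T980W'] -> total ['T980W']

Answer: T980W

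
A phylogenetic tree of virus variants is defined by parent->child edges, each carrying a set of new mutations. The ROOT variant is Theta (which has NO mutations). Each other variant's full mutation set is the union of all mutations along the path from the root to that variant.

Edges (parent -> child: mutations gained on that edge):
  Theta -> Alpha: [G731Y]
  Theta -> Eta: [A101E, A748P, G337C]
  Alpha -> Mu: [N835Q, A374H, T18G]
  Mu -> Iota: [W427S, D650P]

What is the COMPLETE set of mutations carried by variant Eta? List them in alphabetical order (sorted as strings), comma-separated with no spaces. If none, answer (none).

Answer: A101E,A748P,G337C

Derivation:
At Theta: gained [] -> total []
At Eta: gained ['A101E', 'A748P', 'G337C'] -> total ['A101E', 'A748P', 'G337C']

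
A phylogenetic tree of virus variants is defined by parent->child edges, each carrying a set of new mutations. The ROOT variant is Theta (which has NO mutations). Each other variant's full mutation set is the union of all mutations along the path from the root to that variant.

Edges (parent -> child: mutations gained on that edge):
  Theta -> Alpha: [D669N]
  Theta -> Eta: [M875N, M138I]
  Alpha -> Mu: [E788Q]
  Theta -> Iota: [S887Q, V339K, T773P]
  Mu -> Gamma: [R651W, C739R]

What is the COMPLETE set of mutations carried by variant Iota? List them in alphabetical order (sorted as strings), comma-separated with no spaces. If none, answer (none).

Answer: S887Q,T773P,V339K

Derivation:
At Theta: gained [] -> total []
At Iota: gained ['S887Q', 'V339K', 'T773P'] -> total ['S887Q', 'T773P', 'V339K']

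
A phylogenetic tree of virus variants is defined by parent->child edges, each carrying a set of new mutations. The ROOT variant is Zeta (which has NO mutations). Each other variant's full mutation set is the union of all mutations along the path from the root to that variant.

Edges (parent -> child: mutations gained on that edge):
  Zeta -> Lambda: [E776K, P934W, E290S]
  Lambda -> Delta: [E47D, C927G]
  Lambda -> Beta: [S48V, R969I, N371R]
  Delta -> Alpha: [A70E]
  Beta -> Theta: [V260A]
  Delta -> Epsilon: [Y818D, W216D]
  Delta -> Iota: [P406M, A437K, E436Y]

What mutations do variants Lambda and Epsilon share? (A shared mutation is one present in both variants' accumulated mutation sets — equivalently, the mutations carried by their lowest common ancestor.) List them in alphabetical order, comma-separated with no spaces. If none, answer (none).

Answer: E290S,E776K,P934W

Derivation:
Accumulating mutations along path to Lambda:
  At Zeta: gained [] -> total []
  At Lambda: gained ['E776K', 'P934W', 'E290S'] -> total ['E290S', 'E776K', 'P934W']
Mutations(Lambda) = ['E290S', 'E776K', 'P934W']
Accumulating mutations along path to Epsilon:
  At Zeta: gained [] -> total []
  At Lambda: gained ['E776K', 'P934W', 'E290S'] -> total ['E290S', 'E776K', 'P934W']
  At Delta: gained ['E47D', 'C927G'] -> total ['C927G', 'E290S', 'E47D', 'E776K', 'P934W']
  At Epsilon: gained ['Y818D', 'W216D'] -> total ['C927G', 'E290S', 'E47D', 'E776K', 'P934W', 'W216D', 'Y818D']
Mutations(Epsilon) = ['C927G', 'E290S', 'E47D', 'E776K', 'P934W', 'W216D', 'Y818D']
Intersection: ['E290S', 'E776K', 'P934W'] ∩ ['C927G', 'E290S', 'E47D', 'E776K', 'P934W', 'W216D', 'Y818D'] = ['E290S', 'E776K', 'P934W']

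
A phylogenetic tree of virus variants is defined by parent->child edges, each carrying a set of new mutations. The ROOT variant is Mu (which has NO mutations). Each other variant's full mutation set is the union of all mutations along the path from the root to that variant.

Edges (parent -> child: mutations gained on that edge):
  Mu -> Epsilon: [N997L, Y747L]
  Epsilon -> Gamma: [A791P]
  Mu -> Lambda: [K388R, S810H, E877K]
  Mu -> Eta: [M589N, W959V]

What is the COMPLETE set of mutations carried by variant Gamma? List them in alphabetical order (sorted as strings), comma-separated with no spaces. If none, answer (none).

At Mu: gained [] -> total []
At Epsilon: gained ['N997L', 'Y747L'] -> total ['N997L', 'Y747L']
At Gamma: gained ['A791P'] -> total ['A791P', 'N997L', 'Y747L']

Answer: A791P,N997L,Y747L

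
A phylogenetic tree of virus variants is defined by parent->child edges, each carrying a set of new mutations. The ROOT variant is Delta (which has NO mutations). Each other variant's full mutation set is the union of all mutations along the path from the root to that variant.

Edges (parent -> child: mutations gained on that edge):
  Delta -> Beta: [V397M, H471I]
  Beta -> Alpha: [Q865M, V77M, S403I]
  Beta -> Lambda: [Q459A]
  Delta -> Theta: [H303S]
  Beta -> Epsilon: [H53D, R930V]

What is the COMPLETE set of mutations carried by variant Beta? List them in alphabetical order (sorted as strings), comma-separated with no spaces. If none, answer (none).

Answer: H471I,V397M

Derivation:
At Delta: gained [] -> total []
At Beta: gained ['V397M', 'H471I'] -> total ['H471I', 'V397M']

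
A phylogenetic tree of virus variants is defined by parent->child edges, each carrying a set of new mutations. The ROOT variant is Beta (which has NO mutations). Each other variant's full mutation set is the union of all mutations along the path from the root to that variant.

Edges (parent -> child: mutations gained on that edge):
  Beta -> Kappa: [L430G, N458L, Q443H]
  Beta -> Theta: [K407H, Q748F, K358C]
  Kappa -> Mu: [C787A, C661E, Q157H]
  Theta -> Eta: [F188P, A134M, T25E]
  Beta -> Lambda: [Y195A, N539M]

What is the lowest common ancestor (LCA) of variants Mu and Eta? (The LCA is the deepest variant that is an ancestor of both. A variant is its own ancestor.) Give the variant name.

Answer: Beta

Derivation:
Path from root to Mu: Beta -> Kappa -> Mu
  ancestors of Mu: {Beta, Kappa, Mu}
Path from root to Eta: Beta -> Theta -> Eta
  ancestors of Eta: {Beta, Theta, Eta}
Common ancestors: {Beta}
Walk up from Eta: Eta (not in ancestors of Mu), Theta (not in ancestors of Mu), Beta (in ancestors of Mu)
Deepest common ancestor (LCA) = Beta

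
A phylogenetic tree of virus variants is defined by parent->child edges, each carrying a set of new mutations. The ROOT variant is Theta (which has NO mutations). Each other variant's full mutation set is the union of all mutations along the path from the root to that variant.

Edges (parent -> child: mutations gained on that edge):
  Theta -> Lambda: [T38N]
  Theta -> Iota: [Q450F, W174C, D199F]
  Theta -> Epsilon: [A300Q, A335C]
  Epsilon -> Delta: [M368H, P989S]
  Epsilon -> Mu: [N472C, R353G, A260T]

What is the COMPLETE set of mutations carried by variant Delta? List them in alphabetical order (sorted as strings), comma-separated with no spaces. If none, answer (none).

At Theta: gained [] -> total []
At Epsilon: gained ['A300Q', 'A335C'] -> total ['A300Q', 'A335C']
At Delta: gained ['M368H', 'P989S'] -> total ['A300Q', 'A335C', 'M368H', 'P989S']

Answer: A300Q,A335C,M368H,P989S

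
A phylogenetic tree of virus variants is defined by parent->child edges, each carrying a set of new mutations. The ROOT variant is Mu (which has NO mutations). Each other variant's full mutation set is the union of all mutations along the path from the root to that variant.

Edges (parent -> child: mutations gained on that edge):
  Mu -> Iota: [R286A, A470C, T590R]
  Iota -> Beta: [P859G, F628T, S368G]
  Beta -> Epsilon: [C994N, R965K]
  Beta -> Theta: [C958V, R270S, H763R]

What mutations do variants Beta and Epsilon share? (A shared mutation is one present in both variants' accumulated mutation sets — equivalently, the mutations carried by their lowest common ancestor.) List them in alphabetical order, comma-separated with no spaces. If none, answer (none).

Accumulating mutations along path to Beta:
  At Mu: gained [] -> total []
  At Iota: gained ['R286A', 'A470C', 'T590R'] -> total ['A470C', 'R286A', 'T590R']
  At Beta: gained ['P859G', 'F628T', 'S368G'] -> total ['A470C', 'F628T', 'P859G', 'R286A', 'S368G', 'T590R']
Mutations(Beta) = ['A470C', 'F628T', 'P859G', 'R286A', 'S368G', 'T590R']
Accumulating mutations along path to Epsilon:
  At Mu: gained [] -> total []
  At Iota: gained ['R286A', 'A470C', 'T590R'] -> total ['A470C', 'R286A', 'T590R']
  At Beta: gained ['P859G', 'F628T', 'S368G'] -> total ['A470C', 'F628T', 'P859G', 'R286A', 'S368G', 'T590R']
  At Epsilon: gained ['C994N', 'R965K'] -> total ['A470C', 'C994N', 'F628T', 'P859G', 'R286A', 'R965K', 'S368G', 'T590R']
Mutations(Epsilon) = ['A470C', 'C994N', 'F628T', 'P859G', 'R286A', 'R965K', 'S368G', 'T590R']
Intersection: ['A470C', 'F628T', 'P859G', 'R286A', 'S368G', 'T590R'] ∩ ['A470C', 'C994N', 'F628T', 'P859G', 'R286A', 'R965K', 'S368G', 'T590R'] = ['A470C', 'F628T', 'P859G', 'R286A', 'S368G', 'T590R']

Answer: A470C,F628T,P859G,R286A,S368G,T590R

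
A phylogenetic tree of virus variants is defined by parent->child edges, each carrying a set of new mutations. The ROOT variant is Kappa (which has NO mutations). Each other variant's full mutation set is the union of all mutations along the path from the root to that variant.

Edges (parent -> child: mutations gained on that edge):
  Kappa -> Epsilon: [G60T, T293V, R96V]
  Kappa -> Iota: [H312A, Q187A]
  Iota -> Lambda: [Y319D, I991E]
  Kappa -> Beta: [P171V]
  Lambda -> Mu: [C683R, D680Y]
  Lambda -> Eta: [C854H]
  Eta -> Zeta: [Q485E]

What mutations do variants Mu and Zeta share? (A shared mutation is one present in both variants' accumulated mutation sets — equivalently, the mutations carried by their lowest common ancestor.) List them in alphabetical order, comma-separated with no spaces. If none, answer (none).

Accumulating mutations along path to Mu:
  At Kappa: gained [] -> total []
  At Iota: gained ['H312A', 'Q187A'] -> total ['H312A', 'Q187A']
  At Lambda: gained ['Y319D', 'I991E'] -> total ['H312A', 'I991E', 'Q187A', 'Y319D']
  At Mu: gained ['C683R', 'D680Y'] -> total ['C683R', 'D680Y', 'H312A', 'I991E', 'Q187A', 'Y319D']
Mutations(Mu) = ['C683R', 'D680Y', 'H312A', 'I991E', 'Q187A', 'Y319D']
Accumulating mutations along path to Zeta:
  At Kappa: gained [] -> total []
  At Iota: gained ['H312A', 'Q187A'] -> total ['H312A', 'Q187A']
  At Lambda: gained ['Y319D', 'I991E'] -> total ['H312A', 'I991E', 'Q187A', 'Y319D']
  At Eta: gained ['C854H'] -> total ['C854H', 'H312A', 'I991E', 'Q187A', 'Y319D']
  At Zeta: gained ['Q485E'] -> total ['C854H', 'H312A', 'I991E', 'Q187A', 'Q485E', 'Y319D']
Mutations(Zeta) = ['C854H', 'H312A', 'I991E', 'Q187A', 'Q485E', 'Y319D']
Intersection: ['C683R', 'D680Y', 'H312A', 'I991E', 'Q187A', 'Y319D'] ∩ ['C854H', 'H312A', 'I991E', 'Q187A', 'Q485E', 'Y319D'] = ['H312A', 'I991E', 'Q187A', 'Y319D']

Answer: H312A,I991E,Q187A,Y319D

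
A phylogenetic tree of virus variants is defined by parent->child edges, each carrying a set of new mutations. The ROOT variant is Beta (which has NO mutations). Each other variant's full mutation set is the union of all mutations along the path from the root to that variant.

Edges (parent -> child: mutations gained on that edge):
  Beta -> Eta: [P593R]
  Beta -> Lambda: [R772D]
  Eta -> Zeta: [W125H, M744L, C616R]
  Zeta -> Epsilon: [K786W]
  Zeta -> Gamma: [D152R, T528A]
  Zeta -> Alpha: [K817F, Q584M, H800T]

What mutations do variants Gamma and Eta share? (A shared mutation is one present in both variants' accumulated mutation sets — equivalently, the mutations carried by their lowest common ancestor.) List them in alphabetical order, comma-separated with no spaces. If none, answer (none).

Accumulating mutations along path to Gamma:
  At Beta: gained [] -> total []
  At Eta: gained ['P593R'] -> total ['P593R']
  At Zeta: gained ['W125H', 'M744L', 'C616R'] -> total ['C616R', 'M744L', 'P593R', 'W125H']
  At Gamma: gained ['D152R', 'T528A'] -> total ['C616R', 'D152R', 'M744L', 'P593R', 'T528A', 'W125H']
Mutations(Gamma) = ['C616R', 'D152R', 'M744L', 'P593R', 'T528A', 'W125H']
Accumulating mutations along path to Eta:
  At Beta: gained [] -> total []
  At Eta: gained ['P593R'] -> total ['P593R']
Mutations(Eta) = ['P593R']
Intersection: ['C616R', 'D152R', 'M744L', 'P593R', 'T528A', 'W125H'] ∩ ['P593R'] = ['P593R']

Answer: P593R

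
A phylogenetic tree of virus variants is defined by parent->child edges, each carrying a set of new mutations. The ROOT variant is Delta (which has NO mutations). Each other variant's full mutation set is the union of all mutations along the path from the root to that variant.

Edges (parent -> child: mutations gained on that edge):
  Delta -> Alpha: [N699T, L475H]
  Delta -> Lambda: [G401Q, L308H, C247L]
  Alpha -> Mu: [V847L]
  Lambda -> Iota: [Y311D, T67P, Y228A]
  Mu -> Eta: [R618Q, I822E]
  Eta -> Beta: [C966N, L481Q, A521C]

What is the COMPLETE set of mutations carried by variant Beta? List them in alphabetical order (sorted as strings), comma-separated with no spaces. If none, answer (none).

At Delta: gained [] -> total []
At Alpha: gained ['N699T', 'L475H'] -> total ['L475H', 'N699T']
At Mu: gained ['V847L'] -> total ['L475H', 'N699T', 'V847L']
At Eta: gained ['R618Q', 'I822E'] -> total ['I822E', 'L475H', 'N699T', 'R618Q', 'V847L']
At Beta: gained ['C966N', 'L481Q', 'A521C'] -> total ['A521C', 'C966N', 'I822E', 'L475H', 'L481Q', 'N699T', 'R618Q', 'V847L']

Answer: A521C,C966N,I822E,L475H,L481Q,N699T,R618Q,V847L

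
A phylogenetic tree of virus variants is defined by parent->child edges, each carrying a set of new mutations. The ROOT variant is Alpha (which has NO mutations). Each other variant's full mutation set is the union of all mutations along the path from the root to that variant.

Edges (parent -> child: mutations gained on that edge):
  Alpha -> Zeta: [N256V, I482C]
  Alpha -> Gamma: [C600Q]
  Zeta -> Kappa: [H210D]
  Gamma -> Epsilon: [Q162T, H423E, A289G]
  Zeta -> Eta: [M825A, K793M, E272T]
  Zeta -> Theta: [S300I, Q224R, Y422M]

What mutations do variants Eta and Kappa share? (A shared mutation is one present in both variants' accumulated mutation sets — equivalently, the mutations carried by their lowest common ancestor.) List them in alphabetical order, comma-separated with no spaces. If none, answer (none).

Answer: I482C,N256V

Derivation:
Accumulating mutations along path to Eta:
  At Alpha: gained [] -> total []
  At Zeta: gained ['N256V', 'I482C'] -> total ['I482C', 'N256V']
  At Eta: gained ['M825A', 'K793M', 'E272T'] -> total ['E272T', 'I482C', 'K793M', 'M825A', 'N256V']
Mutations(Eta) = ['E272T', 'I482C', 'K793M', 'M825A', 'N256V']
Accumulating mutations along path to Kappa:
  At Alpha: gained [] -> total []
  At Zeta: gained ['N256V', 'I482C'] -> total ['I482C', 'N256V']
  At Kappa: gained ['H210D'] -> total ['H210D', 'I482C', 'N256V']
Mutations(Kappa) = ['H210D', 'I482C', 'N256V']
Intersection: ['E272T', 'I482C', 'K793M', 'M825A', 'N256V'] ∩ ['H210D', 'I482C', 'N256V'] = ['I482C', 'N256V']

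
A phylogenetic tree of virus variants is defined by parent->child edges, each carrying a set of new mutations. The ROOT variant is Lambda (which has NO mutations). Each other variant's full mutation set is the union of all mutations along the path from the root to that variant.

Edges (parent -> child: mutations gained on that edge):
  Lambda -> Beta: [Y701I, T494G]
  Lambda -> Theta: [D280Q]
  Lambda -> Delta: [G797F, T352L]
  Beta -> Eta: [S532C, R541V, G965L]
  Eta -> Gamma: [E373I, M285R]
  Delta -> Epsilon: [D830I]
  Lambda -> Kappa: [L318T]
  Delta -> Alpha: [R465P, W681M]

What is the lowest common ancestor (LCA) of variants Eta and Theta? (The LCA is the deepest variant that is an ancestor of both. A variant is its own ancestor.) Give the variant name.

Answer: Lambda

Derivation:
Path from root to Eta: Lambda -> Beta -> Eta
  ancestors of Eta: {Lambda, Beta, Eta}
Path from root to Theta: Lambda -> Theta
  ancestors of Theta: {Lambda, Theta}
Common ancestors: {Lambda}
Walk up from Theta: Theta (not in ancestors of Eta), Lambda (in ancestors of Eta)
Deepest common ancestor (LCA) = Lambda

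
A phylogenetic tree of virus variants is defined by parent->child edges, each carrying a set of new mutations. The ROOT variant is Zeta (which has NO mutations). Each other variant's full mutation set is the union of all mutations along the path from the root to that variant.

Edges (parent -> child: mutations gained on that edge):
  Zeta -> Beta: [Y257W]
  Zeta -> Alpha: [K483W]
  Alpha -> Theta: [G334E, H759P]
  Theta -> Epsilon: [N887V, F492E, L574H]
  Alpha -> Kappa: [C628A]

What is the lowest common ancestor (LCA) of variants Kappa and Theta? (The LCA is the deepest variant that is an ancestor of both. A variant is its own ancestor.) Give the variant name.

Path from root to Kappa: Zeta -> Alpha -> Kappa
  ancestors of Kappa: {Zeta, Alpha, Kappa}
Path from root to Theta: Zeta -> Alpha -> Theta
  ancestors of Theta: {Zeta, Alpha, Theta}
Common ancestors: {Zeta, Alpha}
Walk up from Theta: Theta (not in ancestors of Kappa), Alpha (in ancestors of Kappa), Zeta (in ancestors of Kappa)
Deepest common ancestor (LCA) = Alpha

Answer: Alpha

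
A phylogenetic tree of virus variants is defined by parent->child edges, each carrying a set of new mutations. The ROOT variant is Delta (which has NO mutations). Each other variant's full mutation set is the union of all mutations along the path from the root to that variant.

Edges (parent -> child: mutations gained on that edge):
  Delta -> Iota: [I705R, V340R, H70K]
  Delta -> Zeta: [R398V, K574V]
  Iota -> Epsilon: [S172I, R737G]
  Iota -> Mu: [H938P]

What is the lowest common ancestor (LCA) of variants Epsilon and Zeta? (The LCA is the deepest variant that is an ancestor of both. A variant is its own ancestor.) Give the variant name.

Answer: Delta

Derivation:
Path from root to Epsilon: Delta -> Iota -> Epsilon
  ancestors of Epsilon: {Delta, Iota, Epsilon}
Path from root to Zeta: Delta -> Zeta
  ancestors of Zeta: {Delta, Zeta}
Common ancestors: {Delta}
Walk up from Zeta: Zeta (not in ancestors of Epsilon), Delta (in ancestors of Epsilon)
Deepest common ancestor (LCA) = Delta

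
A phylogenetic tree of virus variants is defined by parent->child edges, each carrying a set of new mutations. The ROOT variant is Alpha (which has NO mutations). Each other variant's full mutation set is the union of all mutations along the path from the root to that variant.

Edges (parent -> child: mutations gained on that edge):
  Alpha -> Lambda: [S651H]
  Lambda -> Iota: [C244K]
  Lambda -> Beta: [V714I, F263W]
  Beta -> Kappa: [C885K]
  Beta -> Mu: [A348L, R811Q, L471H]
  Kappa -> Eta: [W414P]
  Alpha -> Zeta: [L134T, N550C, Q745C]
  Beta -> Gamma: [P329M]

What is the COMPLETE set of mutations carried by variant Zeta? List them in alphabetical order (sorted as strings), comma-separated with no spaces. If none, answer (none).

At Alpha: gained [] -> total []
At Zeta: gained ['L134T', 'N550C', 'Q745C'] -> total ['L134T', 'N550C', 'Q745C']

Answer: L134T,N550C,Q745C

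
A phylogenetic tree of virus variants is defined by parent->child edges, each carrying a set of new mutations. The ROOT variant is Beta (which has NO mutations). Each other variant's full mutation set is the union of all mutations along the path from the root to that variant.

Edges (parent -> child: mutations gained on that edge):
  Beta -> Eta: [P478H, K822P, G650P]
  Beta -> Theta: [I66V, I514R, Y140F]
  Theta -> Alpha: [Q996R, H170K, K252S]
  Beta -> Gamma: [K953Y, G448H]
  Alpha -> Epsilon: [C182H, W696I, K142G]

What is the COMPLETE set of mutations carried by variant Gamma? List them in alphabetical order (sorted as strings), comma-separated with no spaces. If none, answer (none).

Answer: G448H,K953Y

Derivation:
At Beta: gained [] -> total []
At Gamma: gained ['K953Y', 'G448H'] -> total ['G448H', 'K953Y']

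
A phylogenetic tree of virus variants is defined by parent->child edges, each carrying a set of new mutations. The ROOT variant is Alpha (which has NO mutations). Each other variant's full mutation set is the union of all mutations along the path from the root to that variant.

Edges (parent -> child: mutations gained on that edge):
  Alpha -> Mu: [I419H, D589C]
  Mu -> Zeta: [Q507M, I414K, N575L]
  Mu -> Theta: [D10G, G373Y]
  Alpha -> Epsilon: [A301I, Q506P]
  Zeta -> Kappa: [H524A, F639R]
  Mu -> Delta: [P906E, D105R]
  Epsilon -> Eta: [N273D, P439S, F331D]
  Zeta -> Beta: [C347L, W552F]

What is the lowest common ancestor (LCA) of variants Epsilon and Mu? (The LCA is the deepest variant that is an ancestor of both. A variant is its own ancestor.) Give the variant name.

Answer: Alpha

Derivation:
Path from root to Epsilon: Alpha -> Epsilon
  ancestors of Epsilon: {Alpha, Epsilon}
Path from root to Mu: Alpha -> Mu
  ancestors of Mu: {Alpha, Mu}
Common ancestors: {Alpha}
Walk up from Mu: Mu (not in ancestors of Epsilon), Alpha (in ancestors of Epsilon)
Deepest common ancestor (LCA) = Alpha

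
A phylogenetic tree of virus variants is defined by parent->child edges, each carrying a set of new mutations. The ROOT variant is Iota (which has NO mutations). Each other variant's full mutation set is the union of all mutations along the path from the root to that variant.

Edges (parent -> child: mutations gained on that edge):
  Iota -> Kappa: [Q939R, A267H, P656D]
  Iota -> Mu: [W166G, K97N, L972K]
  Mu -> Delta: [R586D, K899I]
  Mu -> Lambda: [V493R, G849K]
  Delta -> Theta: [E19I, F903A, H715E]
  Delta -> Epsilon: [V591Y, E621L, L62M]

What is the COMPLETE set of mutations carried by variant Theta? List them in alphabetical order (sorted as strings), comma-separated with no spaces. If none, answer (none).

Answer: E19I,F903A,H715E,K899I,K97N,L972K,R586D,W166G

Derivation:
At Iota: gained [] -> total []
At Mu: gained ['W166G', 'K97N', 'L972K'] -> total ['K97N', 'L972K', 'W166G']
At Delta: gained ['R586D', 'K899I'] -> total ['K899I', 'K97N', 'L972K', 'R586D', 'W166G']
At Theta: gained ['E19I', 'F903A', 'H715E'] -> total ['E19I', 'F903A', 'H715E', 'K899I', 'K97N', 'L972K', 'R586D', 'W166G']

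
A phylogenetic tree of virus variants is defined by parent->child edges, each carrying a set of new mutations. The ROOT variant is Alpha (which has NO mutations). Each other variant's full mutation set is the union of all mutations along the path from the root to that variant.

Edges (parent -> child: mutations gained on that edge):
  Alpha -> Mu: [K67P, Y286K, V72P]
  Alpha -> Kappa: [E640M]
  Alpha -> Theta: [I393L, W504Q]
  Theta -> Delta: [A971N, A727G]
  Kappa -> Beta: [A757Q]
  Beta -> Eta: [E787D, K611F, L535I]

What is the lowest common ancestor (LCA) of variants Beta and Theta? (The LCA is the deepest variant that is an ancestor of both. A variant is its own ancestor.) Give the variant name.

Answer: Alpha

Derivation:
Path from root to Beta: Alpha -> Kappa -> Beta
  ancestors of Beta: {Alpha, Kappa, Beta}
Path from root to Theta: Alpha -> Theta
  ancestors of Theta: {Alpha, Theta}
Common ancestors: {Alpha}
Walk up from Theta: Theta (not in ancestors of Beta), Alpha (in ancestors of Beta)
Deepest common ancestor (LCA) = Alpha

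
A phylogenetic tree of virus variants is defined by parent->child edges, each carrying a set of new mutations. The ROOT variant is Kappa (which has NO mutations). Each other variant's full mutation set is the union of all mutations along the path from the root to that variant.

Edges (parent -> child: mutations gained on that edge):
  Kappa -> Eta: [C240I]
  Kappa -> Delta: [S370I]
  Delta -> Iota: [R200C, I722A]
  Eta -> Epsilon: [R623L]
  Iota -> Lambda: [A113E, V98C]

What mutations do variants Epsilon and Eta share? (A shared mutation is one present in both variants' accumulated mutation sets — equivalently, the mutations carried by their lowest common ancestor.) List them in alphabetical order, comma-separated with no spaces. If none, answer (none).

Answer: C240I

Derivation:
Accumulating mutations along path to Epsilon:
  At Kappa: gained [] -> total []
  At Eta: gained ['C240I'] -> total ['C240I']
  At Epsilon: gained ['R623L'] -> total ['C240I', 'R623L']
Mutations(Epsilon) = ['C240I', 'R623L']
Accumulating mutations along path to Eta:
  At Kappa: gained [] -> total []
  At Eta: gained ['C240I'] -> total ['C240I']
Mutations(Eta) = ['C240I']
Intersection: ['C240I', 'R623L'] ∩ ['C240I'] = ['C240I']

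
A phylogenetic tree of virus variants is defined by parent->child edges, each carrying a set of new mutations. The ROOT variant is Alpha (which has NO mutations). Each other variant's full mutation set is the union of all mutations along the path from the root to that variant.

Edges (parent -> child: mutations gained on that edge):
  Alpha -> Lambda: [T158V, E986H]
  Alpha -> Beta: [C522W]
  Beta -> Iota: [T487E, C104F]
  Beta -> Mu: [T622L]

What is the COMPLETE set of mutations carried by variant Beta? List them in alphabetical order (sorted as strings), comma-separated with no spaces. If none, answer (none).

At Alpha: gained [] -> total []
At Beta: gained ['C522W'] -> total ['C522W']

Answer: C522W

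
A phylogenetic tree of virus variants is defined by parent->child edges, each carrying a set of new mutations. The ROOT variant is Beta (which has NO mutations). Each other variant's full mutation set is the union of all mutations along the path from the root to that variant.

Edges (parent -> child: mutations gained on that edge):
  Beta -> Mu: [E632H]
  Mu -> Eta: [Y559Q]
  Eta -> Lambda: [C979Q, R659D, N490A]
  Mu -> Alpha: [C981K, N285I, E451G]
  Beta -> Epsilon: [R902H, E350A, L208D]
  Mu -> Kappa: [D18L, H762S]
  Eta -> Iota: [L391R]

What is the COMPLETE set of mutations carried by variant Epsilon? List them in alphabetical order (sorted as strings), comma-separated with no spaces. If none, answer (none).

Answer: E350A,L208D,R902H

Derivation:
At Beta: gained [] -> total []
At Epsilon: gained ['R902H', 'E350A', 'L208D'] -> total ['E350A', 'L208D', 'R902H']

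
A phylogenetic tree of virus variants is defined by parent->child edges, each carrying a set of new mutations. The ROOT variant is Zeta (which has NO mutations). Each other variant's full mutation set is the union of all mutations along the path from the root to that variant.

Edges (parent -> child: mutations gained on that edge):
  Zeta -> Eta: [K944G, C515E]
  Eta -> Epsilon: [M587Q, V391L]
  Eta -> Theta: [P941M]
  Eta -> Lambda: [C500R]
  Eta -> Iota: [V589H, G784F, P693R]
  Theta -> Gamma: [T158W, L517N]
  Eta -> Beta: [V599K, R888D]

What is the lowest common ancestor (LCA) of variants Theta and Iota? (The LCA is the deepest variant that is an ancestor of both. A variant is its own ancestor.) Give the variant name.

Path from root to Theta: Zeta -> Eta -> Theta
  ancestors of Theta: {Zeta, Eta, Theta}
Path from root to Iota: Zeta -> Eta -> Iota
  ancestors of Iota: {Zeta, Eta, Iota}
Common ancestors: {Zeta, Eta}
Walk up from Iota: Iota (not in ancestors of Theta), Eta (in ancestors of Theta), Zeta (in ancestors of Theta)
Deepest common ancestor (LCA) = Eta

Answer: Eta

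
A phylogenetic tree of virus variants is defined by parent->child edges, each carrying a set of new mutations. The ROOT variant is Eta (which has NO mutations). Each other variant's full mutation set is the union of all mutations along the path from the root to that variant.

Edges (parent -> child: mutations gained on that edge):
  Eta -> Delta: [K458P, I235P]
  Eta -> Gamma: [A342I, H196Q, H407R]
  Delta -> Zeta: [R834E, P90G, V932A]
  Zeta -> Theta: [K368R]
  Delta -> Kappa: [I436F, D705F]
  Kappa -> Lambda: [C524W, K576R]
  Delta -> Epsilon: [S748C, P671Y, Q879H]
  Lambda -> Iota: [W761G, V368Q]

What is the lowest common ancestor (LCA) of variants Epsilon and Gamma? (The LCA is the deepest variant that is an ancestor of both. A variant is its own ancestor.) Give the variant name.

Answer: Eta

Derivation:
Path from root to Epsilon: Eta -> Delta -> Epsilon
  ancestors of Epsilon: {Eta, Delta, Epsilon}
Path from root to Gamma: Eta -> Gamma
  ancestors of Gamma: {Eta, Gamma}
Common ancestors: {Eta}
Walk up from Gamma: Gamma (not in ancestors of Epsilon), Eta (in ancestors of Epsilon)
Deepest common ancestor (LCA) = Eta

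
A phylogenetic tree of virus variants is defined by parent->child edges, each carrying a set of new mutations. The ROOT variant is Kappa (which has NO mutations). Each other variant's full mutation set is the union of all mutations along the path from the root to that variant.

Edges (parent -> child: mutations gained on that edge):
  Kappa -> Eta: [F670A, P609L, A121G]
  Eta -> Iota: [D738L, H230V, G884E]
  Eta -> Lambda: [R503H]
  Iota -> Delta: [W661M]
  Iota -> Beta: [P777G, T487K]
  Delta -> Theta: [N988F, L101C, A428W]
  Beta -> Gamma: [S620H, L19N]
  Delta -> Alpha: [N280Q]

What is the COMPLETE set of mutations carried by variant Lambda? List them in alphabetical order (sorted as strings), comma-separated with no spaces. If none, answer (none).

At Kappa: gained [] -> total []
At Eta: gained ['F670A', 'P609L', 'A121G'] -> total ['A121G', 'F670A', 'P609L']
At Lambda: gained ['R503H'] -> total ['A121G', 'F670A', 'P609L', 'R503H']

Answer: A121G,F670A,P609L,R503H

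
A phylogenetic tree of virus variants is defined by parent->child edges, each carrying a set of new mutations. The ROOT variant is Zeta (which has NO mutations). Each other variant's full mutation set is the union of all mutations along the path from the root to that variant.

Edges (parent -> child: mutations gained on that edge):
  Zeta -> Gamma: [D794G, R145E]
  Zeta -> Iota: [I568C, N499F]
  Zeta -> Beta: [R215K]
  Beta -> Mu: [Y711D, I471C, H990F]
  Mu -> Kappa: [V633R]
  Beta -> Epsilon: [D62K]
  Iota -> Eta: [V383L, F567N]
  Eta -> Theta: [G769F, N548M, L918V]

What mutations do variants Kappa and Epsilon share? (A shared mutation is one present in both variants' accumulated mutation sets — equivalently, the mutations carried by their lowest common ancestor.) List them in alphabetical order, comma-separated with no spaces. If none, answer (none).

Answer: R215K

Derivation:
Accumulating mutations along path to Kappa:
  At Zeta: gained [] -> total []
  At Beta: gained ['R215K'] -> total ['R215K']
  At Mu: gained ['Y711D', 'I471C', 'H990F'] -> total ['H990F', 'I471C', 'R215K', 'Y711D']
  At Kappa: gained ['V633R'] -> total ['H990F', 'I471C', 'R215K', 'V633R', 'Y711D']
Mutations(Kappa) = ['H990F', 'I471C', 'R215K', 'V633R', 'Y711D']
Accumulating mutations along path to Epsilon:
  At Zeta: gained [] -> total []
  At Beta: gained ['R215K'] -> total ['R215K']
  At Epsilon: gained ['D62K'] -> total ['D62K', 'R215K']
Mutations(Epsilon) = ['D62K', 'R215K']
Intersection: ['H990F', 'I471C', 'R215K', 'V633R', 'Y711D'] ∩ ['D62K', 'R215K'] = ['R215K']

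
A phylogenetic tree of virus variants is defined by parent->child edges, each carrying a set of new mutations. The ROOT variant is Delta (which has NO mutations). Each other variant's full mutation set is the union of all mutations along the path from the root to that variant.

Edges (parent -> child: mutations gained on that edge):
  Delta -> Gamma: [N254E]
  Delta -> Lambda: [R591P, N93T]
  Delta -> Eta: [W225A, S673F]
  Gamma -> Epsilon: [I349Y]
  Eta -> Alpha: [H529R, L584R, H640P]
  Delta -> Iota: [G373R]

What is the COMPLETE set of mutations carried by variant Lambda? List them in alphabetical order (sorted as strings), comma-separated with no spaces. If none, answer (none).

Answer: N93T,R591P

Derivation:
At Delta: gained [] -> total []
At Lambda: gained ['R591P', 'N93T'] -> total ['N93T', 'R591P']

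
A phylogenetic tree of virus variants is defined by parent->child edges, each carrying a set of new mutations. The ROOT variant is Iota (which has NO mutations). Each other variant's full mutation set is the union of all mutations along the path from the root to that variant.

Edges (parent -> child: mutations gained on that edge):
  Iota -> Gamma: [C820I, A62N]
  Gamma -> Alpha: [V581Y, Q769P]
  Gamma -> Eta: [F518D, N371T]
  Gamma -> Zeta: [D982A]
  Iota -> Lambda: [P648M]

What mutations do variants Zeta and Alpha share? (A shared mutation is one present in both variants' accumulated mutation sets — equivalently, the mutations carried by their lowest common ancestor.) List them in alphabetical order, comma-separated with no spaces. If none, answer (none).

Accumulating mutations along path to Zeta:
  At Iota: gained [] -> total []
  At Gamma: gained ['C820I', 'A62N'] -> total ['A62N', 'C820I']
  At Zeta: gained ['D982A'] -> total ['A62N', 'C820I', 'D982A']
Mutations(Zeta) = ['A62N', 'C820I', 'D982A']
Accumulating mutations along path to Alpha:
  At Iota: gained [] -> total []
  At Gamma: gained ['C820I', 'A62N'] -> total ['A62N', 'C820I']
  At Alpha: gained ['V581Y', 'Q769P'] -> total ['A62N', 'C820I', 'Q769P', 'V581Y']
Mutations(Alpha) = ['A62N', 'C820I', 'Q769P', 'V581Y']
Intersection: ['A62N', 'C820I', 'D982A'] ∩ ['A62N', 'C820I', 'Q769P', 'V581Y'] = ['A62N', 'C820I']

Answer: A62N,C820I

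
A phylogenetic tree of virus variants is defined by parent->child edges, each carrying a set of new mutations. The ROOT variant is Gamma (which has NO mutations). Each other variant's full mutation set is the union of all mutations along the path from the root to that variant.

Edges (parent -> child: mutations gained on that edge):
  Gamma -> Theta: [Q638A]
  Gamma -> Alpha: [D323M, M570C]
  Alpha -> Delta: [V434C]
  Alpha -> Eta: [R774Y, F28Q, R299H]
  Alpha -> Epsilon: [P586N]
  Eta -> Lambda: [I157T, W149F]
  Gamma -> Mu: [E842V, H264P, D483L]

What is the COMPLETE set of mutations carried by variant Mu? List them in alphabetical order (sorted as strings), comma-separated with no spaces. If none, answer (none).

At Gamma: gained [] -> total []
At Mu: gained ['E842V', 'H264P', 'D483L'] -> total ['D483L', 'E842V', 'H264P']

Answer: D483L,E842V,H264P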